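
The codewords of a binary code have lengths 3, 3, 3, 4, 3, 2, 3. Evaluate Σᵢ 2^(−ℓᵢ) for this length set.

With common denominator 2^4 = 16: Σ 2^(−ℓᵢ) = 2/16 + 2/16 + 2/16 + 1/16 + 2/16 + 4/16 + 2/16 = 15/16 = 0.9375.

0.9375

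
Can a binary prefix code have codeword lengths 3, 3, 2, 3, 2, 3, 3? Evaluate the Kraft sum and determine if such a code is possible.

With common denominator 2^3 = 8: Σ 2^(−ℓᵢ) = 1/8 + 1/8 + 2/8 + 1/8 + 2/8 + 1/8 + 1/8 = 9/8 = 1.125.
Kraft's inequality requires Σ ≤ 1; here Σ = 1.125 > 1, so no such prefix code exists.

1.125; no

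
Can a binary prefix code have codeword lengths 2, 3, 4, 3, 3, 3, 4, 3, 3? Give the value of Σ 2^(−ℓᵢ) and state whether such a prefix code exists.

With common denominator 2^4 = 16: Σ 2^(−ℓᵢ) = 4/16 + 2/16 + 1/16 + 2/16 + 2/16 + 2/16 + 1/16 + 2/16 + 2/16 = 18/16 = 1.125.
Kraft's inequality requires Σ ≤ 1; here Σ = 1.125 > 1, so no such prefix code exists.

1.125; no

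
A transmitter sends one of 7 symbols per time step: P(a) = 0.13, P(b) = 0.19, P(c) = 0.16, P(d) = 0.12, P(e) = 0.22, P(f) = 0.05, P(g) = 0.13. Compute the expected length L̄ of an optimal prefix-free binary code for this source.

Repeatedly combine the two least-probable nodes; the expected code length is the sum of the merged weights.
merge 1/20 + 3/25 → 17/100
merge 13/100 + 13/100 → 13/50
merge 4/25 + 17/100 → 33/100
merge 19/100 + 11/50 → 41/100
merge 13/50 + 33/100 → 59/100
merge 41/100 + 59/100 → 1
L = 17/100 + 13/50 + 33/100 + 41/100 + 59/100 + 1 = 69/25 = 2.76 bits/symbol.

2.76 bits/symbol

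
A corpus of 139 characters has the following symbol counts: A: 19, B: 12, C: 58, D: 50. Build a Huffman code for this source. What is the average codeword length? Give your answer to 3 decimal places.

1.806 bits/symbol

Probabilities are the counts divided by 139.
Repeatedly combine the two least-probable nodes; the expected code length is the sum of the merged weights.
merge 12/139 + 19/139 → 31/139
merge 31/139 + 50/139 → 81/139
merge 58/139 + 81/139 → 1
L = 31/139 + 81/139 + 1 = 251/139 ≈ 1.806 bits/symbol.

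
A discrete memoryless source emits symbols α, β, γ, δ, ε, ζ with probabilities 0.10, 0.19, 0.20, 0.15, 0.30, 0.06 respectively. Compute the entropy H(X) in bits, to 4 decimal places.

2.4270 bits

H = −Σ pᵢ log₂ pᵢ.
−0.10·log₂(0.10) = 0.3322
−0.19·log₂(0.19) = 0.4552
−0.20·log₂(0.20) = 0.4644
−0.15·log₂(0.15) = 0.4105
−0.30·log₂(0.30) = 0.5211
−0.06·log₂(0.06) = 0.2435
Sum ≈ 2.4270 → 2.4270 bits.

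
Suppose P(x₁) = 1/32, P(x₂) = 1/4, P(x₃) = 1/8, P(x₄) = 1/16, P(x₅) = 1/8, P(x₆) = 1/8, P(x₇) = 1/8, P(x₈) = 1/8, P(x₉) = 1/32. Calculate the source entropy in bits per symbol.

2.9375 bits

Each probability is a power of 1/2, so log₂(1/p) is an integer.
H = Σ p·log₂(1/p) = 1/32·5 + 1/4·2 + 1/8·3 + 1/16·4 + 1/8·3 + 1/8·3 + 1/8·3 + 1/8·3 + 1/32·5 = 2.9375 bits.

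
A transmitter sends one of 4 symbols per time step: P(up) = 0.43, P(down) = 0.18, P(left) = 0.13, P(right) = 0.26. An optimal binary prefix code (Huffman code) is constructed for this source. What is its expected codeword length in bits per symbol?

Repeatedly combine the two least-probable nodes; the expected code length is the sum of the merged weights.
merge 13/100 + 9/50 → 31/100
merge 13/50 + 31/100 → 57/100
merge 43/100 + 57/100 → 1
L = 31/100 + 57/100 + 1 = 47/25 = 1.88 bits/symbol.

1.88 bits/symbol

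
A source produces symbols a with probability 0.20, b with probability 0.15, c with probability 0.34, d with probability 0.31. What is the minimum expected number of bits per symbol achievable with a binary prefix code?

2 bits/symbol

Repeatedly combine the two least-probable nodes; the expected code length is the sum of the merged weights.
merge 3/20 + 1/5 → 7/20
merge 31/100 + 17/50 → 13/20
merge 7/20 + 13/20 → 1
L = 7/20 + 13/20 + 1 = 2 bits/symbol.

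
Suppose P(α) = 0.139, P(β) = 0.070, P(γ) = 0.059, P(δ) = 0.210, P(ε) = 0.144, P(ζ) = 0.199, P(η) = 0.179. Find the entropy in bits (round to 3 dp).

H = −Σ pᵢ log₂ pᵢ.
−0.139·log₂(0.139) = 0.3957
−0.070·log₂(0.070) = 0.2686
−0.059·log₂(0.059) = 0.2409
−0.210·log₂(0.210) = 0.4728
−0.144·log₂(0.144) = 0.4026
−0.199·log₂(0.199) = 0.4635
−0.179·log₂(0.179) = 0.4443
Sum ≈ 2.6884 → 2.688 bits.

2.688 bits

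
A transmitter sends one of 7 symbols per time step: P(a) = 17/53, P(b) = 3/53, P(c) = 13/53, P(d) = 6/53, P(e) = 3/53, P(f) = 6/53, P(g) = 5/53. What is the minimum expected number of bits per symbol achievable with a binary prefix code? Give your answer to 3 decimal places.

2.547 bits/symbol

Repeatedly combine the two least-probable nodes; the expected code length is the sum of the merged weights.
merge 3/53 + 3/53 → 6/53
merge 5/53 + 6/53 → 11/53
merge 6/53 + 6/53 → 12/53
merge 11/53 + 12/53 → 23/53
merge 13/53 + 17/53 → 30/53
merge 23/53 + 30/53 → 1
L = 6/53 + 11/53 + 12/53 + 23/53 + 30/53 + 1 = 135/53 ≈ 2.547 bits/symbol.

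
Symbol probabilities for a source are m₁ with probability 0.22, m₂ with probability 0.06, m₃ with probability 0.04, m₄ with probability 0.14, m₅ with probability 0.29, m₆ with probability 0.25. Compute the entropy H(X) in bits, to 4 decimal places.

2.3249 bits

H = −Σ pᵢ log₂ pᵢ.
−0.22·log₂(0.22) = 0.4806
−0.06·log₂(0.06) = 0.2435
−0.04·log₂(0.04) = 0.1858
−0.14·log₂(0.14) = 0.3971
−0.29·log₂(0.29) = 0.5179
−0.25·log₂(0.25) = 0.5000
Sum ≈ 2.3249 → 2.3249 bits.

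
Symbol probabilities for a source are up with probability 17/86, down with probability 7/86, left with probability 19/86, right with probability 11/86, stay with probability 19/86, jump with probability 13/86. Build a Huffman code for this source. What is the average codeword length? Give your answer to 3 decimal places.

Repeatedly combine the two least-probable nodes; the expected code length is the sum of the merged weights.
merge 7/86 + 11/86 → 9/43
merge 13/86 + 17/86 → 15/43
merge 9/43 + 19/86 → 37/86
merge 19/86 + 15/43 → 49/86
merge 37/86 + 49/86 → 1
L = 9/43 + 15/43 + 37/86 + 49/86 + 1 = 110/43 ≈ 2.558 bits/symbol.

2.558 bits/symbol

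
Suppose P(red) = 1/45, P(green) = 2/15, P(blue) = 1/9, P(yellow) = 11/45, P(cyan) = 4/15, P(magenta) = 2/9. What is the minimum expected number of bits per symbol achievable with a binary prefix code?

Repeatedly combine the two least-probable nodes; the expected code length is the sum of the merged weights.
merge 1/45 + 1/9 → 2/15
merge 2/15 + 2/15 → 4/15
merge 2/9 + 11/45 → 7/15
merge 4/15 + 4/15 → 8/15
merge 7/15 + 8/15 → 1
L = 2/15 + 4/15 + 7/15 + 8/15 + 1 = 12/5 = 2.4 bits/symbol.

2.4 bits/symbol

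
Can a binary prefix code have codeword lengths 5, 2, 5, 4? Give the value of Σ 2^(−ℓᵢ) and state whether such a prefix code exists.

0.375; yes

With common denominator 2^5 = 32: Σ 2^(−ℓᵢ) = 1/32 + 8/32 + 1/32 + 2/32 = 12/32 = 0.375.
Kraft's inequality requires Σ ≤ 1; here Σ = 0.375 ≤ 1, so such a prefix code exists.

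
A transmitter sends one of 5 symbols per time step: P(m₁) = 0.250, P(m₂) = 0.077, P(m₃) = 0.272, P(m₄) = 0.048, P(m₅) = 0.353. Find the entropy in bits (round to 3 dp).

H = −Σ pᵢ log₂ pᵢ.
−0.250·log₂(0.250) = 0.5000
−0.077·log₂(0.077) = 0.2848
−0.272·log₂(0.272) = 0.5109
−0.048·log₂(0.048) = 0.2103
−0.353·log₂(0.353) = 0.5303
Sum ≈ 2.0363 → 2.036 bits.

2.036 bits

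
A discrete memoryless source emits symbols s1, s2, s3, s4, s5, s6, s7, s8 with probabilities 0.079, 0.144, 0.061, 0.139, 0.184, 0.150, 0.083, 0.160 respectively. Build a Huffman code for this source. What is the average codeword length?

Repeatedly combine the two least-probable nodes; the expected code length is the sum of the merged weights.
merge 61/1000 + 79/1000 → 7/50
merge 83/1000 + 139/1000 → 111/500
merge 7/50 + 18/125 → 71/250
merge 3/20 + 4/25 → 31/100
merge 23/125 + 111/500 → 203/500
merge 71/250 + 31/100 → 297/500
merge 203/500 + 297/500 → 1
L = 7/50 + 111/500 + 71/250 + 31/100 + 203/500 + 297/500 + 1 = 739/250 = 2.956 bits/symbol.

2.956 bits/symbol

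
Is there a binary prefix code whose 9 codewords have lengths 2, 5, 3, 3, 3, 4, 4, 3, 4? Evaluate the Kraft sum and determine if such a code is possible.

0.96875; yes

With common denominator 2^5 = 32: Σ 2^(−ℓᵢ) = 8/32 + 1/32 + 4/32 + 4/32 + 4/32 + 2/32 + 2/32 + 4/32 + 2/32 = 31/32 = 0.96875.
Kraft's inequality requires Σ ≤ 1; here Σ = 0.96875 ≤ 1, so such a prefix code exists.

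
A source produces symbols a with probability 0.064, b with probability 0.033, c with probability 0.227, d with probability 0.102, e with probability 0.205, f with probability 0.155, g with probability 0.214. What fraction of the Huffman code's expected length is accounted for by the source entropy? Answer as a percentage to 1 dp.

Entropy H = −Σ p log₂ p ≈ 2.5993 bits.
Huffman merges: 33/1000+8/125→97/1000; 97/1000+51/500→199/1000; 31/200+199/1000→177/500; 41/200+107/500→419/1000; 227/1000+177/500→581/1000; 419/1000+581/1000→1. L = 53/20 ≈ 2.6500.
Efficiency = H/L = 2.5993/2.6500 = 98.1%.

98.1%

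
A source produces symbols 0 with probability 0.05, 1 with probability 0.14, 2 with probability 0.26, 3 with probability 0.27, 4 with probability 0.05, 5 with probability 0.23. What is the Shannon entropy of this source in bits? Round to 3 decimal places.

H = −Σ pᵢ log₂ pᵢ.
−0.05·log₂(0.05) = 0.2161
−0.14·log₂(0.14) = 0.3971
−0.26·log₂(0.26) = 0.5053
−0.27·log₂(0.27) = 0.5100
−0.05·log₂(0.05) = 0.2161
−0.23·log₂(0.23) = 0.4877
Sum ≈ 2.3323 → 2.332 bits.

2.332 bits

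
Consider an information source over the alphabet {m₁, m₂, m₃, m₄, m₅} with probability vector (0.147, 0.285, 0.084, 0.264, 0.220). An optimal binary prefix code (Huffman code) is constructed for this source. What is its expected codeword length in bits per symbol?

2.231 bits/symbol

Repeatedly combine the two least-probable nodes; the expected code length is the sum of the merged weights.
merge 21/250 + 147/1000 → 231/1000
merge 11/50 + 231/1000 → 451/1000
merge 33/125 + 57/200 → 549/1000
merge 451/1000 + 549/1000 → 1
L = 231/1000 + 451/1000 + 549/1000 + 1 = 2231/1000 = 2.231 bits/symbol.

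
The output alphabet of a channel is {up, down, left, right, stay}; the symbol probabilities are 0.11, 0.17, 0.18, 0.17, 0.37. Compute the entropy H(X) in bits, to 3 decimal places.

2.195 bits

H = −Σ pᵢ log₂ pᵢ.
−0.11·log₂(0.11) = 0.3503
−0.17·log₂(0.17) = 0.4346
−0.18·log₂(0.18) = 0.4453
−0.17·log₂(0.17) = 0.4346
−0.37·log₂(0.37) = 0.5307
Sum ≈ 2.1955 → 2.195 bits.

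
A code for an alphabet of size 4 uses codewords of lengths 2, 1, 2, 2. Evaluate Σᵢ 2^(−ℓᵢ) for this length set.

With common denominator 2^2 = 4: Σ 2^(−ℓᵢ) = 1/4 + 2/4 + 1/4 + 1/4 = 5/4 = 1.25.

1.25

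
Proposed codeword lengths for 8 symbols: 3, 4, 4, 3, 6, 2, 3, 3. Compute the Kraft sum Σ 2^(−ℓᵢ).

With common denominator 2^6 = 64: Σ 2^(−ℓᵢ) = 8/64 + 4/64 + 4/64 + 8/64 + 1/64 + 16/64 + 8/64 + 8/64 = 57/64 = 0.890625.

0.890625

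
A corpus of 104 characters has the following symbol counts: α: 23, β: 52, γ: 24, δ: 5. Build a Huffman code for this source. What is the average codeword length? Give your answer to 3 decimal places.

1.769 bits/symbol

Probabilities are the counts divided by 104.
Repeatedly combine the two least-probable nodes; the expected code length is the sum of the merged weights.
merge 5/104 + 23/104 → 7/26
merge 3/13 + 7/26 → 1/2
merge 1/2 + 1/2 → 1
L = 7/26 + 1/2 + 1 = 23/13 ≈ 1.769 bits/symbol.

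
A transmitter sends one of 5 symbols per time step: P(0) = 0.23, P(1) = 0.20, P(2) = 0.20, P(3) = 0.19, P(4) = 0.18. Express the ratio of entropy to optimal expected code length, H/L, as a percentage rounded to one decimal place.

Entropy H = −Σ p log₂ p ≈ 2.3170 bits.
Huffman merges: 9/50+19/100→37/100; 1/5+1/5→2/5; 23/100+37/100→3/5; 2/5+3/5→1. L = 237/100 ≈ 2.3700.
Efficiency = H/L = 2.3170/2.3700 = 97.8%.

97.8%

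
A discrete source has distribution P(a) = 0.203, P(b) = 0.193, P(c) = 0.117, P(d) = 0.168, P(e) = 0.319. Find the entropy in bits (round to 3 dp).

H = −Σ pᵢ log₂ pᵢ.
−0.203·log₂(0.203) = 0.4670
−0.193·log₂(0.193) = 0.4581
−0.117·log₂(0.117) = 0.3622
−0.168·log₂(0.168) = 0.4323
−0.319·log₂(0.319) = 0.5258
Sum ≈ 2.2454 → 2.245 bits.

2.245 bits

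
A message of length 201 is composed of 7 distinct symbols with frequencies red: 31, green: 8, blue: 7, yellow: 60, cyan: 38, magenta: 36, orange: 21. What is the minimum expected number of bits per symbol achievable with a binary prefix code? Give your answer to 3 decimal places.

Probabilities are the counts divided by 201.
Repeatedly combine the two least-probable nodes; the expected code length is the sum of the merged weights.
merge 7/201 + 8/201 → 5/67
merge 5/67 + 7/67 → 12/67
merge 31/201 + 12/67 → 1/3
merge 12/67 + 38/201 → 74/201
merge 20/67 + 1/3 → 127/201
merge 74/201 + 127/201 → 1
L = 5/67 + 12/67 + 1/3 + 74/201 + 127/201 + 1 = 520/201 ≈ 2.587 bits/symbol.

2.587 bits/symbol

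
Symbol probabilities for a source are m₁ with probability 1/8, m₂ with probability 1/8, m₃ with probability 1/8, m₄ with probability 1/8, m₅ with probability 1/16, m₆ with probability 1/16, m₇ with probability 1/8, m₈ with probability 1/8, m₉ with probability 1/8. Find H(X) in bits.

Each probability is a power of 1/2, so log₂(1/p) is an integer.
H = Σ p·log₂(1/p) = 1/8·3 + 1/8·3 + 1/8·3 + 1/8·3 + 1/16·4 + 1/16·4 + 1/8·3 + 1/8·3 + 1/8·3 = 3.125 bits.

3.125 bits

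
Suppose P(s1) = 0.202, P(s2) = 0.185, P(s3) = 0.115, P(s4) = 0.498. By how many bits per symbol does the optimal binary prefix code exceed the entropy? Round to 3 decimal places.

0.026 bits

Entropy H = −Σ p log₂ p ≈ 1.7762 bits.
Huffman merges: 23/200+37/200→3/10; 101/500+3/10→251/500; 249/500+251/500→1. L = 901/500 ≈ 1.8020.
L − H = 1.8020 − 1.7762 = 0.026 bits.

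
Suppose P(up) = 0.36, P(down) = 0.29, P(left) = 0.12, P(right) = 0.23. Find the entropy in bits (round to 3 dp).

1.903 bits

H = −Σ pᵢ log₂ pᵢ.
−0.36·log₂(0.36) = 0.5306
−0.29·log₂(0.29) = 0.5179
−0.12·log₂(0.12) = 0.3671
−0.23·log₂(0.23) = 0.4877
Sum ≈ 1.9033 → 1.903 bits.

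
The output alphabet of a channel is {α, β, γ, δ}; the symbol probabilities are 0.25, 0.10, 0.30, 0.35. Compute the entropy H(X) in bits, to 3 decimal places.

1.883 bits

H = −Σ pᵢ log₂ pᵢ.
−0.25·log₂(0.25) = 0.5000
−0.10·log₂(0.10) = 0.3322
−0.30·log₂(0.30) = 0.5211
−0.35·log₂(0.35) = 0.5301
Sum ≈ 1.8834 → 1.883 bits.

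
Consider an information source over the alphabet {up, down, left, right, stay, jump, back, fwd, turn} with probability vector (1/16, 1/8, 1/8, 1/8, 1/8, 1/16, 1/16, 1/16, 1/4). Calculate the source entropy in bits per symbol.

3 bits

Each probability is a power of 1/2, so log₂(1/p) is an integer.
H = Σ p·log₂(1/p) = 1/16·4 + 1/8·3 + 1/8·3 + 1/8·3 + 1/8·3 + 1/16·4 + 1/16·4 + 1/16·4 + 1/4·2 = 3 bits.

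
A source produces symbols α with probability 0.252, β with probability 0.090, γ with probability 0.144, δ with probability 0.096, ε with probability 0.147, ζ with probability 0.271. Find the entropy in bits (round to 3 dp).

2.458 bits

H = −Σ pᵢ log₂ pᵢ.
−0.252·log₂(0.252) = 0.5011
−0.090·log₂(0.090) = 0.3127
−0.144·log₂(0.144) = 0.4026
−0.096·log₂(0.096) = 0.3246
−0.147·log₂(0.147) = 0.4066
−0.271·log₂(0.271) = 0.5105
Sum ≈ 2.4580 → 2.458 bits.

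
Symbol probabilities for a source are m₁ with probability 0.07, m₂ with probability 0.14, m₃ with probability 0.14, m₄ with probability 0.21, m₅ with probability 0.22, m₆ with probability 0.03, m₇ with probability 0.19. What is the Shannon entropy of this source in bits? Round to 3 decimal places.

H = −Σ pᵢ log₂ pᵢ.
−0.07·log₂(0.07) = 0.2686
−0.14·log₂(0.14) = 0.3971
−0.14·log₂(0.14) = 0.3971
−0.21·log₂(0.21) = 0.4728
−0.22·log₂(0.22) = 0.4806
−0.03·log₂(0.03) = 0.1518
−0.19·log₂(0.19) = 0.4552
Sum ≈ 2.6232 → 2.623 bits.

2.623 bits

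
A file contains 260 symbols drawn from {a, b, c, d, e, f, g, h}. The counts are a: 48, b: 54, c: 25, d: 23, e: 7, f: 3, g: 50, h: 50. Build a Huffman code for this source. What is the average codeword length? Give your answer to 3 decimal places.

Probabilities are the counts divided by 260.
Repeatedly combine the two least-probable nodes; the expected code length is the sum of the merged weights.
merge 3/260 + 7/260 → 1/26
merge 1/26 + 23/260 → 33/260
merge 5/52 + 33/260 → 29/130
merge 12/65 + 5/26 → 49/130
merge 5/26 + 27/130 → 2/5
merge 29/130 + 49/130 → 3/5
merge 2/5 + 3/5 → 1
L = 1/26 + 33/260 + 29/130 + 49/130 + 2/5 + 3/5 + 1 = 719/260 ≈ 2.765 bits/symbol.

2.765 bits/symbol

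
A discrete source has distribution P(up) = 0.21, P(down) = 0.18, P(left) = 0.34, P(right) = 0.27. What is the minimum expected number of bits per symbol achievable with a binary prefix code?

Repeatedly combine the two least-probable nodes; the expected code length is the sum of the merged weights.
merge 9/50 + 21/100 → 39/100
merge 27/100 + 17/50 → 61/100
merge 39/100 + 61/100 → 1
L = 39/100 + 61/100 + 1 = 2 bits/symbol.

2 bits/symbol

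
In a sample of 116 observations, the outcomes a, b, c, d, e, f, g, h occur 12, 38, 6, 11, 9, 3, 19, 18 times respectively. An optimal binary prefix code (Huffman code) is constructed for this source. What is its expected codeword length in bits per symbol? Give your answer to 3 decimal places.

Probabilities are the counts divided by 116.
Repeatedly combine the two least-probable nodes; the expected code length is the sum of the merged weights.
merge 3/116 + 3/58 → 9/116
merge 9/116 + 9/116 → 9/58
merge 11/116 + 3/29 → 23/116
merge 9/58 + 9/58 → 9/29
merge 19/116 + 23/116 → 21/58
merge 9/29 + 19/58 → 37/58
merge 21/58 + 37/58 → 1
L = 9/116 + 9/58 + 23/116 + 9/29 + 21/58 + 37/58 + 1 = 159/58 ≈ 2.741 bits/symbol.

2.741 bits/symbol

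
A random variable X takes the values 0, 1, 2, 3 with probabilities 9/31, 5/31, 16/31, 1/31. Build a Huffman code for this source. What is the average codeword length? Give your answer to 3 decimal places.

Repeatedly combine the two least-probable nodes; the expected code length is the sum of the merged weights.
merge 1/31 + 5/31 → 6/31
merge 6/31 + 9/31 → 15/31
merge 15/31 + 16/31 → 1
L = 6/31 + 15/31 + 1 = 52/31 ≈ 1.677 bits/symbol.

1.677 bits/symbol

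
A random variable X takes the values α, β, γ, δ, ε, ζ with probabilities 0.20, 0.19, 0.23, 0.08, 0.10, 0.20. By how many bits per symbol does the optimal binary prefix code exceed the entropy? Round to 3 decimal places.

Entropy H = −Σ p log₂ p ≈ 2.4954 bits.
Huffman merges: 2/25+1/10→9/50; 9/50+19/100→37/100; 1/5+1/5→2/5; 23/100+37/100→3/5; 2/5+3/5→1. L = 51/20 ≈ 2.5500.
L − H = 2.5500 − 2.4954 = 0.055 bits.

0.055 bits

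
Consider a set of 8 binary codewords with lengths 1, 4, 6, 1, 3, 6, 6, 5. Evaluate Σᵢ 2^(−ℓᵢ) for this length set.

1.265625

With common denominator 2^6 = 64: Σ 2^(−ℓᵢ) = 32/64 + 4/64 + 1/64 + 32/64 + 8/64 + 1/64 + 1/64 + 2/64 = 81/64 = 1.265625.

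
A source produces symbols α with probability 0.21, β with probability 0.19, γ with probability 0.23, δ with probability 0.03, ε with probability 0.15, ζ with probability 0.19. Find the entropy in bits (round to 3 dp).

2.433 bits

H = −Σ pᵢ log₂ pᵢ.
−0.21·log₂(0.21) = 0.4728
−0.19·log₂(0.19) = 0.4552
−0.23·log₂(0.23) = 0.4877
−0.03·log₂(0.03) = 0.1518
−0.15·log₂(0.15) = 0.4105
−0.19·log₂(0.19) = 0.4552
Sum ≈ 2.4333 → 2.433 bits.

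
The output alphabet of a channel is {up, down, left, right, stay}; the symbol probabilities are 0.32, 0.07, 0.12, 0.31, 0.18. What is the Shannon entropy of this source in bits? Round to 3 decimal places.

2.131 bits

H = −Σ pᵢ log₂ pᵢ.
−0.32·log₂(0.32) = 0.5260
−0.07·log₂(0.07) = 0.2686
−0.12·log₂(0.12) = 0.3671
−0.31·log₂(0.31) = 0.5238
−0.18·log₂(0.18) = 0.4453
Sum ≈ 2.1308 → 2.131 bits.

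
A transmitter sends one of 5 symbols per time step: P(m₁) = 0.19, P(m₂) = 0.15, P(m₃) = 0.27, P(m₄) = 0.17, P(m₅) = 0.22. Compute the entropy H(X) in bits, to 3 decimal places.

2.291 bits

H = −Σ pᵢ log₂ pᵢ.
−0.19·log₂(0.19) = 0.4552
−0.15·log₂(0.15) = 0.4105
−0.27·log₂(0.27) = 0.5100
−0.17·log₂(0.17) = 0.4346
−0.22·log₂(0.22) = 0.4806
Sum ≈ 2.2910 → 2.291 bits.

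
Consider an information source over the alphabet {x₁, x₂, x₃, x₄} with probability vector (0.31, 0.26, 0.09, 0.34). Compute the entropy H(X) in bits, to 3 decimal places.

1.871 bits

H = −Σ pᵢ log₂ pᵢ.
−0.31·log₂(0.31) = 0.5238
−0.26·log₂(0.26) = 0.5053
−0.09·log₂(0.09) = 0.3127
−0.34·log₂(0.34) = 0.5292
Sum ≈ 1.8709 → 1.871 bits.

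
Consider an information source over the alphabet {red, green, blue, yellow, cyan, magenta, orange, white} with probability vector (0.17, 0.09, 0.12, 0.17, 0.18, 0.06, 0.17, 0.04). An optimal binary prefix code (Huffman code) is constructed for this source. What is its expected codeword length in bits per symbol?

Repeatedly combine the two least-probable nodes; the expected code length is the sum of the merged weights.
merge 1/25 + 3/50 → 1/10
merge 9/100 + 1/10 → 19/100
merge 3/25 + 17/100 → 29/100
merge 17/100 + 17/100 → 17/50
merge 9/50 + 19/100 → 37/100
merge 29/100 + 17/50 → 63/100
merge 37/100 + 63/100 → 1
L = 1/10 + 19/100 + 29/100 + 17/50 + 37/100 + 63/100 + 1 = 73/25 = 2.92 bits/symbol.

2.92 bits/symbol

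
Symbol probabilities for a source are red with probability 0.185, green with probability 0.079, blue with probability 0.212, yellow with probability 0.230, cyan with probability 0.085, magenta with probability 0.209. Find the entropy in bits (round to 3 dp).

H = −Σ pᵢ log₂ pᵢ.
−0.185·log₂(0.185) = 0.4504
−0.079·log₂(0.079) = 0.2893
−0.212·log₂(0.212) = 0.4744
−0.230·log₂(0.230) = 0.4877
−0.085·log₂(0.085) = 0.3023
−0.209·log₂(0.209) = 0.4720
Sum ≈ 2.4761 → 2.476 bits.

2.476 bits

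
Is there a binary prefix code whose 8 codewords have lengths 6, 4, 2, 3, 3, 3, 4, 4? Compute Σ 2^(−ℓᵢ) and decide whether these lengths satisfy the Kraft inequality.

0.828125; yes

With common denominator 2^6 = 64: Σ 2^(−ℓᵢ) = 1/64 + 4/64 + 16/64 + 8/64 + 8/64 + 8/64 + 4/64 + 4/64 = 53/64 = 0.828125.
Kraft's inequality requires Σ ≤ 1; here Σ = 0.828125 ≤ 1, so such a prefix code exists.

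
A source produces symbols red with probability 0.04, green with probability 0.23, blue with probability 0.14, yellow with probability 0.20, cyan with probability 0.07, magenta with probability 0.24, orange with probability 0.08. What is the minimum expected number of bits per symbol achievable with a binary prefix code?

2.63 bits/symbol

Repeatedly combine the two least-probable nodes; the expected code length is the sum of the merged weights.
merge 1/25 + 7/100 → 11/100
merge 2/25 + 11/100 → 19/100
merge 7/50 + 19/100 → 33/100
merge 1/5 + 23/100 → 43/100
merge 6/25 + 33/100 → 57/100
merge 43/100 + 57/100 → 1
L = 11/100 + 19/100 + 33/100 + 43/100 + 57/100 + 1 = 263/100 = 2.63 bits/symbol.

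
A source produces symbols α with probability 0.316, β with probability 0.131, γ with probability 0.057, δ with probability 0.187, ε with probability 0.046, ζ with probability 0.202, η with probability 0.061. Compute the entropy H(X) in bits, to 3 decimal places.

H = −Σ pᵢ log₂ pᵢ.
−0.316·log₂(0.316) = 0.5252
−0.131·log₂(0.131) = 0.3841
−0.057·log₂(0.057) = 0.2356
−0.187·log₂(0.187) = 0.4523
−0.046·log₂(0.046) = 0.2043
−0.202·log₂(0.202) = 0.4661
−0.061·log₂(0.061) = 0.2461
Sum ≈ 2.5138 → 2.514 bits.

2.514 bits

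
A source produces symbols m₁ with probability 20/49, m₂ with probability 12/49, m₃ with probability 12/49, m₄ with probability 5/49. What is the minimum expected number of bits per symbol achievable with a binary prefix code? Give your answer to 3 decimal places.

Repeatedly combine the two least-probable nodes; the expected code length is the sum of the merged weights.
merge 5/49 + 12/49 → 17/49
merge 12/49 + 17/49 → 29/49
merge 20/49 + 29/49 → 1
L = 17/49 + 29/49 + 1 = 95/49 ≈ 1.939 bits/symbol.

1.939 bits/symbol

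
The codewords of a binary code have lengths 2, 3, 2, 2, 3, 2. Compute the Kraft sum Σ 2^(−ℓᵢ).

1.25

With common denominator 2^3 = 8: Σ 2^(−ℓᵢ) = 2/8 + 1/8 + 2/8 + 2/8 + 1/8 + 2/8 = 10/8 = 1.25.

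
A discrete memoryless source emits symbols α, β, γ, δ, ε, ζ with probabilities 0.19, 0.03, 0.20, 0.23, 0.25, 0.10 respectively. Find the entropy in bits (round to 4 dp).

2.3912 bits

H = −Σ pᵢ log₂ pᵢ.
−0.19·log₂(0.19) = 0.4552
−0.03·log₂(0.03) = 0.1518
−0.20·log₂(0.20) = 0.4644
−0.23·log₂(0.23) = 0.4877
−0.25·log₂(0.25) = 0.5000
−0.10·log₂(0.10) = 0.3322
Sum ≈ 2.3912 → 2.3912 bits.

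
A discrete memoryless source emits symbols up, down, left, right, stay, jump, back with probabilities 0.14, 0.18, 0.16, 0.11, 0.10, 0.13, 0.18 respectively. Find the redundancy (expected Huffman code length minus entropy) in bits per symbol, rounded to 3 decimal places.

Entropy H = −Σ p log₂ p ≈ 2.7759 bits.
Huffman merges: 1/10+11/100→21/100; 13/100+7/50→27/100; 4/25+9/50→17/50; 9/50+21/100→39/100; 27/100+17/50→61/100; 39/100+61/100→1. L = 141/50 ≈ 2.8200.
L − H = 2.8200 − 2.7759 = 0.044 bits.

0.044 bits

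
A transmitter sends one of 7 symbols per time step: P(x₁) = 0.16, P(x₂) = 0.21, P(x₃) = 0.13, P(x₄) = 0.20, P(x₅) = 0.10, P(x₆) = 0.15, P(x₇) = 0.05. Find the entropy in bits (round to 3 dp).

2.702 bits

H = −Σ pᵢ log₂ pᵢ.
−0.16·log₂(0.16) = 0.4230
−0.21·log₂(0.21) = 0.4728
−0.13·log₂(0.13) = 0.3826
−0.20·log₂(0.20) = 0.4644
−0.10·log₂(0.10) = 0.3322
−0.15·log₂(0.15) = 0.4105
−0.05·log₂(0.05) = 0.2161
Sum ≈ 2.7017 → 2.702 bits.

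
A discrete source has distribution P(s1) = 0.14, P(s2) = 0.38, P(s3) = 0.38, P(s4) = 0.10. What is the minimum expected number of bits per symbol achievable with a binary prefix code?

1.86 bits/symbol

Repeatedly combine the two least-probable nodes; the expected code length is the sum of the merged weights.
merge 1/10 + 7/50 → 6/25
merge 6/25 + 19/50 → 31/50
merge 19/50 + 31/50 → 1
L = 6/25 + 31/50 + 1 = 93/50 = 1.86 bits/symbol.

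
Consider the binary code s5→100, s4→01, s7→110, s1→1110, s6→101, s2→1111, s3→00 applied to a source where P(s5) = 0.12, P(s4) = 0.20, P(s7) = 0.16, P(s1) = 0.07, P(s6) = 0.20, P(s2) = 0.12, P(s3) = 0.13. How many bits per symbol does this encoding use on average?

2.86 bits/symbol

L̄ = Σ pᵢ·ℓᵢ = 0.12·3 + 0.20·2 + 0.16·3 + 0.07·4 + 0.20·3 + 0.12·4 + 0.13·2 = 2.86 bits/symbol.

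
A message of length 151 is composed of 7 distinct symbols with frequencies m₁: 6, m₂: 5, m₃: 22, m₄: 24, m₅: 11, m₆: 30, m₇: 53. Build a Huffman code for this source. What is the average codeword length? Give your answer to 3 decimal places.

2.510 bits/symbol

Probabilities are the counts divided by 151.
Repeatedly combine the two least-probable nodes; the expected code length is the sum of the merged weights.
merge 5/151 + 6/151 → 11/151
merge 11/151 + 11/151 → 22/151
merge 22/151 + 22/151 → 44/151
merge 24/151 + 30/151 → 54/151
merge 44/151 + 53/151 → 97/151
merge 54/151 + 97/151 → 1
L = 11/151 + 22/151 + 44/151 + 54/151 + 97/151 + 1 = 379/151 ≈ 2.510 bits/symbol.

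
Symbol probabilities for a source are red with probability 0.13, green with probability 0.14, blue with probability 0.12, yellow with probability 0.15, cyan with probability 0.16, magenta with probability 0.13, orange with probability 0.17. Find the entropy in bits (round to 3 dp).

H = −Σ pᵢ log₂ pᵢ.
−0.13·log₂(0.13) = 0.3826
−0.14·log₂(0.14) = 0.3971
−0.12·log₂(0.12) = 0.3671
−0.15·log₂(0.15) = 0.4105
−0.16·log₂(0.16) = 0.4230
−0.13·log₂(0.13) = 0.3826
−0.17·log₂(0.17) = 0.4346
Sum ≈ 2.7976 → 2.798 bits.

2.798 bits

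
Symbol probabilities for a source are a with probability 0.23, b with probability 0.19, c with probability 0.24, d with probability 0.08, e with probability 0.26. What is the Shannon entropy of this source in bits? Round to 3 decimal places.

H = −Σ pᵢ log₂ pᵢ.
−0.23·log₂(0.23) = 0.4877
−0.19·log₂(0.19) = 0.4552
−0.24·log₂(0.24) = 0.4941
−0.08·log₂(0.08) = 0.2915
−0.26·log₂(0.26) = 0.5053
Sum ≈ 2.2338 → 2.234 bits.

2.234 bits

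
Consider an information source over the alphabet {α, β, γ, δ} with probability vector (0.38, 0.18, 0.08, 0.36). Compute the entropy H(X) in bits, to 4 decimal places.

1.7979 bits

H = −Σ pᵢ log₂ pᵢ.
−0.38·log₂(0.38) = 0.5305
−0.18·log₂(0.18) = 0.4453
−0.08·log₂(0.08) = 0.2915
−0.36·log₂(0.36) = 0.5306
Sum ≈ 1.7979 → 1.7979 bits.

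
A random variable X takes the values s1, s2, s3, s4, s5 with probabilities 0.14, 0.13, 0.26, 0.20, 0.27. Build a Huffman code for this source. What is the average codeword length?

2.27 bits/symbol

Repeatedly combine the two least-probable nodes; the expected code length is the sum of the merged weights.
merge 13/100 + 7/50 → 27/100
merge 1/5 + 13/50 → 23/50
merge 27/100 + 27/100 → 27/50
merge 23/50 + 27/50 → 1
L = 27/100 + 23/50 + 27/50 + 1 = 227/100 = 2.27 bits/symbol.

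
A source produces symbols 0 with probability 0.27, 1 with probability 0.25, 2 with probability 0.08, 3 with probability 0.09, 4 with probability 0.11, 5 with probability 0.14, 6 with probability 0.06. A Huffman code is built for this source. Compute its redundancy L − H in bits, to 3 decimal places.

0.015 bits

Entropy H = −Σ p log₂ p ≈ 2.6051 bits.
Huffman merges: 3/50+2/25→7/50; 9/100+11/100→1/5; 7/50+7/50→7/25; 1/5+1/4→9/20; 27/100+7/25→11/20; 9/20+11/20→1. L = 131/50 ≈ 2.6200.
L − H = 2.6200 − 2.6051 = 0.015 bits.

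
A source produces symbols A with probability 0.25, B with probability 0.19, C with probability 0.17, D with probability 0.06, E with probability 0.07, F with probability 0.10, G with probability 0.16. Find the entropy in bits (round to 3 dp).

2.657 bits

H = −Σ pᵢ log₂ pᵢ.
−0.25·log₂(0.25) = 0.5000
−0.19·log₂(0.19) = 0.4552
−0.17·log₂(0.17) = 0.4346
−0.06·log₂(0.06) = 0.2435
−0.07·log₂(0.07) = 0.2686
−0.10·log₂(0.10) = 0.3322
−0.16·log₂(0.16) = 0.4230
Sum ≈ 2.6571 → 2.657 bits.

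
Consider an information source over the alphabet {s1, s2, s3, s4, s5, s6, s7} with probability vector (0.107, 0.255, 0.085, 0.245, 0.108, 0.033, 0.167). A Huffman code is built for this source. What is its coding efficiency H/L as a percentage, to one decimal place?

98.8%

Entropy H = −Σ p log₂ p ≈ 2.5875 bits.
Huffman merges: 33/1000+17/200→59/500; 107/1000+27/250→43/200; 59/500+167/1000→57/200; 43/200+49/200→23/50; 51/200+57/200→27/50; 23/50+27/50→1. L = 1309/500 ≈ 2.6180.
Efficiency = H/L = 2.5875/2.6180 = 98.8%.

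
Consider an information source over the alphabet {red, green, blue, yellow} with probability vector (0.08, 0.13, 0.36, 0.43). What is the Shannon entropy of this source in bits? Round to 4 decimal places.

1.7283 bits

H = −Σ pᵢ log₂ pᵢ.
−0.08·log₂(0.08) = 0.2915
−0.13·log₂(0.13) = 0.3826
−0.36·log₂(0.36) = 0.5306
−0.43·log₂(0.43) = 0.5236
Sum ≈ 1.7283 → 1.7283 bits.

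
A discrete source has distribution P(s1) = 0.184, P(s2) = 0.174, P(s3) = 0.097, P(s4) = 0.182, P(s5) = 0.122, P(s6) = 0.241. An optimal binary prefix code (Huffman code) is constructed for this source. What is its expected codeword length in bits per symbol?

2.575 bits/symbol

Repeatedly combine the two least-probable nodes; the expected code length is the sum of the merged weights.
merge 97/1000 + 61/500 → 219/1000
merge 87/500 + 91/500 → 89/250
merge 23/125 + 219/1000 → 403/1000
merge 241/1000 + 89/250 → 597/1000
merge 403/1000 + 597/1000 → 1
L = 219/1000 + 89/250 + 403/1000 + 597/1000 + 1 = 103/40 = 2.575 bits/symbol.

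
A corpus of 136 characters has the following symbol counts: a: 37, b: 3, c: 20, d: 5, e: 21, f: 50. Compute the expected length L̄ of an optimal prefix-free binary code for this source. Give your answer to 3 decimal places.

2.257 bits/symbol

Probabilities are the counts divided by 136.
Repeatedly combine the two least-probable nodes; the expected code length is the sum of the merged weights.
merge 3/136 + 5/136 → 1/17
merge 1/17 + 5/34 → 7/34
merge 21/136 + 7/34 → 49/136
merge 37/136 + 49/136 → 43/68
merge 25/68 + 43/68 → 1
L = 1/17 + 7/34 + 49/136 + 43/68 + 1 = 307/136 ≈ 2.257 bits/symbol.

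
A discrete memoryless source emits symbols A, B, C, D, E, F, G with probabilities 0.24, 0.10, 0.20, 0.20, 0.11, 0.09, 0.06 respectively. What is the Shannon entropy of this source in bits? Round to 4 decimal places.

2.6616 bits

H = −Σ pᵢ log₂ pᵢ.
−0.24·log₂(0.24) = 0.4941
−0.10·log₂(0.10) = 0.3322
−0.20·log₂(0.20) = 0.4644
−0.20·log₂(0.20) = 0.4644
−0.11·log₂(0.11) = 0.3503
−0.09·log₂(0.09) = 0.3127
−0.06·log₂(0.06) = 0.2435
Sum ≈ 2.6616 → 2.6616 bits.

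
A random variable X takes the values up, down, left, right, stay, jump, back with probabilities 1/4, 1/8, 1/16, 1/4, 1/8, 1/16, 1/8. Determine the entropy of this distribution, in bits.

2.625 bits

Each probability is a power of 1/2, so log₂(1/p) is an integer.
H = Σ p·log₂(1/p) = 1/4·2 + 1/8·3 + 1/16·4 + 1/4·2 + 1/8·3 + 1/16·4 + 1/8·3 = 2.625 bits.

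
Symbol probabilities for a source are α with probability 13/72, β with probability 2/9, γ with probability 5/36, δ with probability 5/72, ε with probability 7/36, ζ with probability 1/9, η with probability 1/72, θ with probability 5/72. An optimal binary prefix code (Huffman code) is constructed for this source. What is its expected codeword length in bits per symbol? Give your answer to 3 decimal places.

Repeatedly combine the two least-probable nodes; the expected code length is the sum of the merged weights.
merge 1/72 + 5/72 → 1/12
merge 5/72 + 1/12 → 11/72
merge 1/9 + 5/36 → 1/4
merge 11/72 + 13/72 → 1/3
merge 7/36 + 2/9 → 5/12
merge 1/4 + 1/3 → 7/12
merge 5/12 + 7/12 → 1
L = 1/12 + 11/72 + 1/4 + 1/3 + 5/12 + 7/12 + 1 = 203/72 ≈ 2.819 bits/symbol.

2.819 bits/symbol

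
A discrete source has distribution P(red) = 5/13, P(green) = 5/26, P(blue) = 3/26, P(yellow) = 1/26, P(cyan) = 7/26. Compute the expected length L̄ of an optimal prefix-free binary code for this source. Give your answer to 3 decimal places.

2.115 bits/symbol

Repeatedly combine the two least-probable nodes; the expected code length is the sum of the merged weights.
merge 1/26 + 3/26 → 2/13
merge 2/13 + 5/26 → 9/26
merge 7/26 + 9/26 → 8/13
merge 5/13 + 8/13 → 1
L = 2/13 + 9/26 + 8/13 + 1 = 55/26 ≈ 2.115 bits/symbol.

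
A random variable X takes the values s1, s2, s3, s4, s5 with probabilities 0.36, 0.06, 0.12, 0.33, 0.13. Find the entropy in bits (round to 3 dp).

H = −Σ pᵢ log₂ pᵢ.
−0.36·log₂(0.36) = 0.5306
−0.06·log₂(0.06) = 0.2435
−0.12·log₂(0.12) = 0.3671
−0.33·log₂(0.33) = 0.5278
−0.13·log₂(0.13) = 0.3826
Sum ≈ 2.0517 → 2.052 bits.

2.052 bits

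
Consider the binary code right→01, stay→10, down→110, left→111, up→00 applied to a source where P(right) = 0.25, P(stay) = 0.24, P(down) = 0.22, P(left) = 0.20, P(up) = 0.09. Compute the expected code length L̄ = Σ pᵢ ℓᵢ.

L̄ = Σ pᵢ·ℓᵢ = 0.25·2 + 0.24·2 + 0.22·3 + 0.20·3 + 0.09·2 = 2.42 bits/symbol.

2.42 bits/symbol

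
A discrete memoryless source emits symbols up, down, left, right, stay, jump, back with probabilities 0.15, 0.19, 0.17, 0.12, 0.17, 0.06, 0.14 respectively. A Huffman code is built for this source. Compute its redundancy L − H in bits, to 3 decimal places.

Entropy H = −Σ p log₂ p ≈ 2.7427 bits.
Huffman merges: 3/50+3/25→9/50; 7/50+3/20→29/100; 17/100+17/100→17/50; 9/50+19/100→37/100; 29/100+17/50→63/100; 37/100+63/100→1. L = 281/100 ≈ 2.8100.
L − H = 2.8100 − 2.7427 = 0.067 bits.

0.067 bits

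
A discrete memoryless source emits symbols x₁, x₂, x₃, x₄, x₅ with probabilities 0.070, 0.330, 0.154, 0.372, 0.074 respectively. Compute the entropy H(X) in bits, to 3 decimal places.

2.021 bits

H = −Σ pᵢ log₂ pᵢ.
−0.070·log₂(0.070) = 0.2686
−0.330·log₂(0.330) = 0.5278
−0.154·log₂(0.154) = 0.4156
−0.372·log₂(0.372) = 0.5307
−0.074·log₂(0.074) = 0.2780
Sum ≈ 2.0207 → 2.021 bits.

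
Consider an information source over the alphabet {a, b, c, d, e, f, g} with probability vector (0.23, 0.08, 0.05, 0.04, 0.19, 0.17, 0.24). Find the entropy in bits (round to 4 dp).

H = −Σ pᵢ log₂ pᵢ.
−0.23·log₂(0.23) = 0.4877
−0.08·log₂(0.08) = 0.2915
−0.05·log₂(0.05) = 0.2161
−0.04·log₂(0.04) = 0.1858
−0.19·log₂(0.19) = 0.4552
−0.17·log₂(0.17) = 0.4346
−0.24·log₂(0.24) = 0.4941
Sum ≈ 2.5650 → 2.5650 bits.

2.5650 bits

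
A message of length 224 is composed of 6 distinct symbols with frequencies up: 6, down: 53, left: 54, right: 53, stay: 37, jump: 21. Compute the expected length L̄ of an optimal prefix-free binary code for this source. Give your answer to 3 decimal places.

Probabilities are the counts divided by 224.
Repeatedly combine the two least-probable nodes; the expected code length is the sum of the merged weights.
merge 3/112 + 3/32 → 27/224
merge 27/224 + 37/224 → 2/7
merge 53/224 + 53/224 → 53/112
merge 27/112 + 2/7 → 59/112
merge 53/112 + 59/112 → 1
L = 27/224 + 2/7 + 53/112 + 59/112 + 1 = 77/32 ≈ 2.406 bits/symbol.

2.406 bits/symbol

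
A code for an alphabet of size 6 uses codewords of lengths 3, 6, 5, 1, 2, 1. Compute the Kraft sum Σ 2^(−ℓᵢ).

1.421875

With common denominator 2^6 = 64: Σ 2^(−ℓᵢ) = 8/64 + 1/64 + 2/64 + 32/64 + 16/64 + 32/64 = 91/64 = 1.421875.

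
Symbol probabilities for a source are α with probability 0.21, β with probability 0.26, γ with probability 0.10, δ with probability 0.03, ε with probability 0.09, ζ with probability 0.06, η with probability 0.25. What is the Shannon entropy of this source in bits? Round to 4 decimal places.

2.5183 bits

H = −Σ pᵢ log₂ pᵢ.
−0.21·log₂(0.21) = 0.4728
−0.26·log₂(0.26) = 0.5053
−0.10·log₂(0.10) = 0.3322
−0.03·log₂(0.03) = 0.1518
−0.09·log₂(0.09) = 0.3127
−0.06·log₂(0.06) = 0.2435
−0.25·log₂(0.25) = 0.5000
Sum ≈ 2.5183 → 2.5183 bits.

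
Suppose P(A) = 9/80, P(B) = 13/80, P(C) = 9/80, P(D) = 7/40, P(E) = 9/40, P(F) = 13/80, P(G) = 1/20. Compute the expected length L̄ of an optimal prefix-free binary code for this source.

Repeatedly combine the two least-probable nodes; the expected code length is the sum of the merged weights.
merge 1/20 + 9/80 → 13/80
merge 9/80 + 13/80 → 11/40
merge 13/80 + 13/80 → 13/40
merge 7/40 + 9/40 → 2/5
merge 11/40 + 13/40 → 3/5
merge 2/5 + 3/5 → 1
L = 13/80 + 11/40 + 13/40 + 2/5 + 3/5 + 1 = 221/80 = 2.7625 bits/symbol.

2.7625 bits/symbol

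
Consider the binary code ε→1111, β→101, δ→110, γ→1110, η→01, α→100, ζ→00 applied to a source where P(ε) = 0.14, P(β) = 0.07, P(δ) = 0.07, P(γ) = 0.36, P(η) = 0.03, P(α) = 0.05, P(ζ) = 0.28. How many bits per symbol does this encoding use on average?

L̄ = Σ pᵢ·ℓᵢ = 0.14·4 + 0.07·3 + 0.07·3 + 0.36·4 + 0.03·2 + 0.05·3 + 0.28·2 = 3.19 bits/symbol.

3.19 bits/symbol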